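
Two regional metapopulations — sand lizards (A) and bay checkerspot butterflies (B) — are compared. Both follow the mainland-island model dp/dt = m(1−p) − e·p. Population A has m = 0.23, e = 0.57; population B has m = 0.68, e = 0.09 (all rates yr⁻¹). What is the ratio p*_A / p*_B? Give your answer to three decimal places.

0.326

A: p*_A = m/(m+e) = 0.23/0.8000 = 0.2875.
B: p*_B = 0.68/0.7700 = 0.8831.
p*_A / p*_B = 0.2875/0.8831 = 0.3256.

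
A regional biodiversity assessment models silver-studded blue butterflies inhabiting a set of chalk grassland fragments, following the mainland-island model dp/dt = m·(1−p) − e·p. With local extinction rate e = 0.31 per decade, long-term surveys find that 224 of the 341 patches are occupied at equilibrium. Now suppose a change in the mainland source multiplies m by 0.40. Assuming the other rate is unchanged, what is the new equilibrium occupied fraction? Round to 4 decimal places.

Observed p* = 224/341 = 0.65689.
Balance m(1−p*) = e·p* gives m = e·p*/(1−p*) = 0.31×0.65689/0.34311 = 0.59350.
New p* = m/(m+e) = 0.23740/(0.23740+0.31000) = 0.43369.

0.4337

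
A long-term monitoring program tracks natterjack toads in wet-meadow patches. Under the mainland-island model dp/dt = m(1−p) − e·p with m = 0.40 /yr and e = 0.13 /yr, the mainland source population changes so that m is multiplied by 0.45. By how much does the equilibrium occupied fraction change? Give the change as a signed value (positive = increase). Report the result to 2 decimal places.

-0.17

Before: p* = 0.40/(0.40+0.13) = 0.7547.
After: m = 0.18, e = 0.13; p* = 0.18/0.3100 = 0.5806.
Δp* = 0.5806 − 0.7547 = -0.1741.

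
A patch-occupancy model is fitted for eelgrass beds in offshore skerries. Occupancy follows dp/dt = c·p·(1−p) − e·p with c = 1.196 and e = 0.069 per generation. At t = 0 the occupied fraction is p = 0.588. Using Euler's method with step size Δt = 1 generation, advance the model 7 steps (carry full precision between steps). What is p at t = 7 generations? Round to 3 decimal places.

0.942

Update rule: p ← p + [c·p·(1−p) − e·p]·Δt with Δt = 1.
  1  |  dp/dt·Δt = +0.249166  |  p_1 = 0.837166
  2  |  dp/dt·Δt = +0.105273  |  p_2 = 0.942439
  3  |  dp/dt·Δt = -0.000148  |  p_3 = 0.942291
  4  |  dp/dt·Δt = +0.000019  |  p_4 = 0.942310
  5  |  dp/dt·Δt = -0.000002  |  p_5 = 0.942307
  6  |  dp/dt·Δt = +0.000000  |  p_6 = 0.942308
  7  |  dp/dt·Δt = -0.000000  |  p_7 = 0.942308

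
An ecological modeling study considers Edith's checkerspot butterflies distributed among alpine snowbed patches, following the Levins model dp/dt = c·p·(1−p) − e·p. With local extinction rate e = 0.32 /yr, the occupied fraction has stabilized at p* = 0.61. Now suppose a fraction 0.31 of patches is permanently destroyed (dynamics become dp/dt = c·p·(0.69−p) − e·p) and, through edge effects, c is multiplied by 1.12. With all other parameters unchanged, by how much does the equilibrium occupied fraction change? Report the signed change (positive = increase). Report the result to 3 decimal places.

-0.268

Balance c(1−p*) = e gives c = e/(1 − 0.61000) = 0.32/0.39000 = 0.82051.
New p* = 0.69 − e/c = 0.69 − 0.32000/0.91897 = 0.34178.
Δp* = 0.34178 − 0.61000 = -0.26822.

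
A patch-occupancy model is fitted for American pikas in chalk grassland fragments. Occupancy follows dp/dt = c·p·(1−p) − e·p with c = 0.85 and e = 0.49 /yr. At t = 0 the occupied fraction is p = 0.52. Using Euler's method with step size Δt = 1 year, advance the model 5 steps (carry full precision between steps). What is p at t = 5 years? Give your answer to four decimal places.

0.4312

Update rule: p ← p + [c·p·(1−p) − e·p]·Δt with Δt = 1.
p: 0.52000 → 0.47736  (Δp = -0.04264)
p: 0.47736 → 0.45552  (Δp = -0.02184)
p: 0.45552 → 0.44313  (Δp = -0.01239)
p: 0.44313 → 0.43575  (Δp = -0.00738)
p: 0.43575 → 0.43122  (Δp = -0.00453)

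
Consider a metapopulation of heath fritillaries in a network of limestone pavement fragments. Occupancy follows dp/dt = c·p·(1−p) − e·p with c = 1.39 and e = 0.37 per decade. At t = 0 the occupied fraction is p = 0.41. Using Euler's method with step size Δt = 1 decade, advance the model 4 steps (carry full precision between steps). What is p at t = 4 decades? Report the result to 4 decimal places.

0.7338

Update rule: p ← p + [c·p·(1−p) − e·p]·Δt with Δt = 1.
t = 1: p = 0.41000 + (+0.18454) = 0.59454
t = 2: p = 0.59454 + (+0.11510) = 0.70964
t = 3: p = 0.70964 + (+0.02385) = 0.73348
t = 4: p = 0.73348 + (+0.00034) = 0.73382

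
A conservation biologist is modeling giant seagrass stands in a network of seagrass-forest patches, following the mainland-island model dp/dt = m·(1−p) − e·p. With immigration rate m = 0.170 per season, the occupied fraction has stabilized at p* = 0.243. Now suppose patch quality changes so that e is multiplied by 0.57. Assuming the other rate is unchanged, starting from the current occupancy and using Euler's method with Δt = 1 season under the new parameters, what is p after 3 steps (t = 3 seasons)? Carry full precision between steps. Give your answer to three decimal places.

Balance m(1−p*) = e·p* gives e = m(1−p*)/p* = 0.170×0.75700/0.24300 = 0.52959.
Starting from p₀ = 0.24300; update p ← p + (dp/dt)·Δt with the new parameters.
p: 0.24300 → 0.29834  (Δp = +0.05534)
p: 0.29834 → 0.32756  (Δp = +0.02923)
p: 0.32756 → 0.34300  (Δp = +0.01543)

0.343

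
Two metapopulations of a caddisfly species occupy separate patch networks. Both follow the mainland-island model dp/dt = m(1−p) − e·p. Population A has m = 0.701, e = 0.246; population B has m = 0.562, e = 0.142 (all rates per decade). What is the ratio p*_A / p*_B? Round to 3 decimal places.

A: p*_A = m/(m+e) = 0.701/0.9470 = 0.7402.
B: p*_B = 0.562/0.7040 = 0.7983.
p*_A / p*_B = 0.7402/0.7983 = 0.9273.

0.927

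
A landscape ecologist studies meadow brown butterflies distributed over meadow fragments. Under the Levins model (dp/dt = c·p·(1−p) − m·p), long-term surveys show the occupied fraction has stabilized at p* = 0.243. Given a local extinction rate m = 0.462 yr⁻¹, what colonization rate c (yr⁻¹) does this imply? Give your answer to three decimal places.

At equilibrium c(1−p*) = m, so c = m/(1−p*).
c = 0.462/(1 − 0.243) = 0.462/0.7570 = 0.6103.

0.610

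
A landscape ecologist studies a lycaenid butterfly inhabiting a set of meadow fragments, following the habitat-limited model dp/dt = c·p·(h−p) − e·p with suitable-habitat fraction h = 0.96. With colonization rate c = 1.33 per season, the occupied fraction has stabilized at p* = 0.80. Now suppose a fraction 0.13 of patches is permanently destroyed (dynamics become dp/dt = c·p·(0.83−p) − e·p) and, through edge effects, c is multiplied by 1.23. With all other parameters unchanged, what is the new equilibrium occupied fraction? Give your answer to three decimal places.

Balance c(h−p*) = e gives e = 1.33×(0.96 − 0.80000) = 0.21280.
New p* = 0.83 − e/c = 0.83 − 0.21280/1.63590 = 0.69992.

0.700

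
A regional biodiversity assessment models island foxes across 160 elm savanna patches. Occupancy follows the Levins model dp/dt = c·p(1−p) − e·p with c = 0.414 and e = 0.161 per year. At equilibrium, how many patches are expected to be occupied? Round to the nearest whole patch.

98

p* = 1 − e/c = 1 − 0.161/0.414 = 0.6111.
Expected occupied patches = N × p* = 160 × 0.6111 = 97.78 ≈ 98.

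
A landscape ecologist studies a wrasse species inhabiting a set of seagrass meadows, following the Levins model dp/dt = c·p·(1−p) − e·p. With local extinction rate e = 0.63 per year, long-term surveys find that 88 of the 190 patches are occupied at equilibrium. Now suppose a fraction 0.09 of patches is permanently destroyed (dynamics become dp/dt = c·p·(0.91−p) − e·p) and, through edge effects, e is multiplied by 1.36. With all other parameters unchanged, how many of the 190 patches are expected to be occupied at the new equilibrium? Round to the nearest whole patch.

Observed p* = 88/190 = 0.46316.
Balance c(1−p*) = e gives c = e/(1 − 0.46316) = 0.63/0.53684 = 1.17353.
New p* = 0.91 − e/c = 0.91 − 0.85680/1.17353 = 0.17990.
Expected occupied = 190 × 0.17990 = 34.18 ≈ 34.

34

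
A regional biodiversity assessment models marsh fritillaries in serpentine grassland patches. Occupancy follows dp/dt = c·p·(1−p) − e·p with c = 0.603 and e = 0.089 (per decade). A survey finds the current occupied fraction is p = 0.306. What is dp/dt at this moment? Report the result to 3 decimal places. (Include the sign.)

0.101

Colonization term: c·p·(1−p) = 0.603×0.306×0.6940 = 0.12806.
Extinction term: e·p = 0.02723.
dp/dt = 0.12806 − 0.02723 = 0.10082.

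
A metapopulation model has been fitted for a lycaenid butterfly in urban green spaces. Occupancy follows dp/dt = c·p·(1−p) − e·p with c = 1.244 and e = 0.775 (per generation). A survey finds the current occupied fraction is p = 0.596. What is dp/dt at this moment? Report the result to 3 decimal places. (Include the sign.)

Colonization term: c·p·(1−p) = 1.244×0.596×0.4040 = 0.29954.
Extinction term: e·p = 0.46190.
dp/dt = 0.29954 − 0.46190 = -0.16236.

-0.162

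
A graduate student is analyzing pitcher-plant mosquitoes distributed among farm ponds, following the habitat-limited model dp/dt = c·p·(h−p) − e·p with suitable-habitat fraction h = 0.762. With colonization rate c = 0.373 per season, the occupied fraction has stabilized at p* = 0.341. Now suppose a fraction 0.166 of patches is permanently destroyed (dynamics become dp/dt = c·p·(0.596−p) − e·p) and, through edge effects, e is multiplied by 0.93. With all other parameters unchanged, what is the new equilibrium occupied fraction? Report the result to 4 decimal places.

Balance c(h−p*) = e gives e = 0.373×(0.762 − 0.34100) = 0.15703.
New p* = 0.596 − e/c = 0.596 − 0.14604/0.37300 = 0.20447.

0.2045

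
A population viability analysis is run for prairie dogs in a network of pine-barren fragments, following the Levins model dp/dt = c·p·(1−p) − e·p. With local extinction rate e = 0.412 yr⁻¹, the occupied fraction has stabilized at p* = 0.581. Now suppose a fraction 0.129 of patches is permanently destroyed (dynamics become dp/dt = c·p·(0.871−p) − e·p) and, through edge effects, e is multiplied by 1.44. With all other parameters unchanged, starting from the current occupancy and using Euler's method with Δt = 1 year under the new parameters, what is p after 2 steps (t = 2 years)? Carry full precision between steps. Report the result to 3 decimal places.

0.349

Balance c(1−p*) = e gives c = e/(1 − 0.58100) = 0.412/0.41900 = 0.98329.
Starting from p₀ = 0.58100; update p ← p + (dp/dt)·Δt with the new parameters.
t = 1: p = 0.58100 + (-0.17902) = 0.40198
t = 2: p = 0.40198 + (-0.05310) = 0.34888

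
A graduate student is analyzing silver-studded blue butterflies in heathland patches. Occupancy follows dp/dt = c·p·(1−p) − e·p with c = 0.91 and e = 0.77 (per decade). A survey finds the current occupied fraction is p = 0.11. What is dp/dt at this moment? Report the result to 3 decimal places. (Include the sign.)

Colonization term: c·p·(1−p) = 0.91×0.11×0.8900 = 0.08909.
Extinction term: e·p = 0.08470.
dp/dt = 0.08909 − 0.08470 = 0.00439.

0.004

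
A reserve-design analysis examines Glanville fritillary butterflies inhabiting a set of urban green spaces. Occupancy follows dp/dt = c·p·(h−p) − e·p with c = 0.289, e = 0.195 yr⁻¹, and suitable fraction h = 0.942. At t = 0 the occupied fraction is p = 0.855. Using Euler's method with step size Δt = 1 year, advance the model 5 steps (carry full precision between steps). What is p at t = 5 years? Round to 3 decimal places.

0.474

Update rule: p ← p + [c·p·(h−p) − e·p]·Δt with Δt = 1.
step 1: Δp = -0.14523, p = 0.70977
step 2: Δp = -0.09077, p = 0.61900
step 3: Δp = -0.06292, p = 0.55608
step 4: Δp = -0.04642, p = 0.50966
step 5: Δp = -0.03570, p = 0.47396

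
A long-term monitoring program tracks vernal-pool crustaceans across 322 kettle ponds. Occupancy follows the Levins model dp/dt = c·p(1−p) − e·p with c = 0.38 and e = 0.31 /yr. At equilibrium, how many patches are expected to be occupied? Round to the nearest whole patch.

59

p* = 1 − e/c = 1 − 0.31/0.38 = 0.1842.
Expected occupied patches = N × p* = 322 × 0.1842 = 59.32 ≈ 59.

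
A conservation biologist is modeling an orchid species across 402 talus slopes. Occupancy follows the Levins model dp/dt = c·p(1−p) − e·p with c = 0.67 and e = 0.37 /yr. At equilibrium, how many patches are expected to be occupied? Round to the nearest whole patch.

p* = 1 − e/c = 1 − 0.37/0.67 = 0.4478.
Expected occupied patches = N × p* = 402 × 0.4478 = 180.00 ≈ 180.

180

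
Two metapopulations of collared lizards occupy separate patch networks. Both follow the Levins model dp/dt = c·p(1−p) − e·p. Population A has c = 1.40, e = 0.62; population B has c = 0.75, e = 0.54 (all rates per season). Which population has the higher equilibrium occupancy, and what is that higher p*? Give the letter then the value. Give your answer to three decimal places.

A, 0.557

A: p*_A = 1 − 0.62/1.40 = 0.5571.
B: p*_B = 1 − 0.54/0.75 = 0.2800.
A is higher at 0.5571.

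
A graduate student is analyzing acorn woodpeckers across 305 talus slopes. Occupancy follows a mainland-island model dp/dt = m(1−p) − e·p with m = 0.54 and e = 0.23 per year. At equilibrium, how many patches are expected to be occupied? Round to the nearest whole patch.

214

p* = m/(m+e) = 0.54/0.7700 = 0.7013.
Expected occupied patches = N × p* = 305 × 0.7013 = 213.90 ≈ 214.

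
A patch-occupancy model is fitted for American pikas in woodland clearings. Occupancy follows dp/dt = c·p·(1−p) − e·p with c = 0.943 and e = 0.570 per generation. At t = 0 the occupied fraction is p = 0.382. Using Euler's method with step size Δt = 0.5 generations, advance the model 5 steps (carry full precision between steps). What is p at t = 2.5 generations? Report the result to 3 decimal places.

Update rule: p ← p + [c·p·(1−p) − e·p]·Δt with Δt = 0.5.
t = 0.5: p = 0.38200 + (+0.00244) = 0.38444
t = 1: p = 0.38444 + (+0.00201) = 0.38645
t = 1.5: p = 0.38645 + (+0.00166) = 0.38811
t = 2: p = 0.38811 + (+0.00136) = 0.38947
t = 2.5: p = 0.38947 + (+0.00112) = 0.39059

0.391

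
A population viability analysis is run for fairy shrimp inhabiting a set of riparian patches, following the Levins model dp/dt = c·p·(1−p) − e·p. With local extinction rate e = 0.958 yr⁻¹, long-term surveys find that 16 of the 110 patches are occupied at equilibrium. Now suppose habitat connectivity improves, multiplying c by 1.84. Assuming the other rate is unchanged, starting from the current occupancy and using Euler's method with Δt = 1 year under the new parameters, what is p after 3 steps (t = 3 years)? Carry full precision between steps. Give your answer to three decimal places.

Observed p* = 16/110 = 0.14545.
Balance c(1−p*) = e gives c = e/(1 − 0.14545) = 0.958/0.85455 = 1.12106.
Starting from p₀ = 0.14545; update p ← p + (dp/dt)·Δt with the new parameters.
p: 0.14545 → 0.26250  (Δp = +0.11705)
p: 0.26250 → 0.41037  (Δp = +0.14786)
p: 0.41037 → 0.51635  (Δp = +0.10599)

0.516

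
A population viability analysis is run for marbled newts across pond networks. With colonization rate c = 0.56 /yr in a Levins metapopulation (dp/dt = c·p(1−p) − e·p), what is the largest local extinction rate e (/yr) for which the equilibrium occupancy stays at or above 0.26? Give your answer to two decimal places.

1 − e/c ≥ 0.26 ⇒ e ≤ c(1 − 0.26) = 0.56 × 0.7400.
e_max = 0.4144.

0.41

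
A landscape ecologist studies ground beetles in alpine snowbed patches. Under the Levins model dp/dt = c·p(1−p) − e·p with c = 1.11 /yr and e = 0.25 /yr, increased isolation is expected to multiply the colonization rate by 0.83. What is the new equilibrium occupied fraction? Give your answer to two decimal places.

0.73

Before: p* = 1 − 0.25/1.11 = 0.7748.
After the change, c = 0.9213, e = 0.25, so p* = 1 − 0.25/0.9213 = 0.7286.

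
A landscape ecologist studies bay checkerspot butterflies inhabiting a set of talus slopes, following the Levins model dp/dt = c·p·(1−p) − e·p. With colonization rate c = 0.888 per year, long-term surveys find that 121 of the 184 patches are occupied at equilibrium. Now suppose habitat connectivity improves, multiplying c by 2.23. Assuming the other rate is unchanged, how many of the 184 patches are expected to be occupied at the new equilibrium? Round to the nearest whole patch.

156

Observed p* = 121/184 = 0.65761.
Balance c(1−p*) = e gives e = 0.888×(1 − 0.65761) = 0.30404.
New p* = 1 − e/c = 1 − 0.30404/1.98024 = 0.84646.
Expected occupied = 184 × 0.84646 = 155.75 ≈ 156.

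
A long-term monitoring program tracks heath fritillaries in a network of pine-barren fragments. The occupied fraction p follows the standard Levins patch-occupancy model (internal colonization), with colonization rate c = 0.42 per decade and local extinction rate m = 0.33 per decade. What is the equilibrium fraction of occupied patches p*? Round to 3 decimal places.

0.214

Setting dp/dt = 0 and dividing through by p* gives c·(1−p*) = m.
So p* = 1 − m/c = 1 − 0.33/0.42 = 1 − 0.7857 = 0.2143.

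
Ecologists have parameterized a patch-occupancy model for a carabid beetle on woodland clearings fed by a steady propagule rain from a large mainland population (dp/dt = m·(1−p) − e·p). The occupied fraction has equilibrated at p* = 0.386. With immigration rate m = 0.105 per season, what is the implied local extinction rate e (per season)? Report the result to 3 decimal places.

0.167

At equilibrium m(1−p*) = e·p*, so e = m(1−p*)/p*.
e = 0.105 × 0.6140 / 0.386 = 0.1670.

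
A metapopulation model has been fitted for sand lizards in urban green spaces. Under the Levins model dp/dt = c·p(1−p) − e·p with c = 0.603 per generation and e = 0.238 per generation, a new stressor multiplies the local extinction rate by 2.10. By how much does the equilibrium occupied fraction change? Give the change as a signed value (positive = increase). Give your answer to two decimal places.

-0.43

Before: p* = 1 − 0.238/0.603 = 0.6053.
After the change, c = 0.603, e = 0.4998, so p* = 1 − 0.4998/0.603 = 0.1711.
Δp* = 0.1711 − 0.6053 = -0.4342.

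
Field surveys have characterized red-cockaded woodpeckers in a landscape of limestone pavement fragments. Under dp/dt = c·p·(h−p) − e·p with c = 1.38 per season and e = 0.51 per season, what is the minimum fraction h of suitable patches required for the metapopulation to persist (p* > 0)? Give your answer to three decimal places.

0.370

p* = h − e/c is positive only when h > e/c.
h_min = e/c = 0.51/1.38 = 0.3696.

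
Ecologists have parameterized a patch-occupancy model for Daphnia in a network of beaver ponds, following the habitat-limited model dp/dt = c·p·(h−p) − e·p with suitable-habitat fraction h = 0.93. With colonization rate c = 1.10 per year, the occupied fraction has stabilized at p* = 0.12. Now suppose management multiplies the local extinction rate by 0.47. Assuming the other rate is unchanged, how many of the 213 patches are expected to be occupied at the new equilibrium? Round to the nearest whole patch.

117

Balance c(h−p*) = e gives e = 1.10×(0.93 − 0.12000) = 0.89100.
New p* = 0.93 − e/c = 0.93 − 0.41877/1.10000 = 0.54930.
Expected occupied = 213 × 0.54930 = 117.00 ≈ 117.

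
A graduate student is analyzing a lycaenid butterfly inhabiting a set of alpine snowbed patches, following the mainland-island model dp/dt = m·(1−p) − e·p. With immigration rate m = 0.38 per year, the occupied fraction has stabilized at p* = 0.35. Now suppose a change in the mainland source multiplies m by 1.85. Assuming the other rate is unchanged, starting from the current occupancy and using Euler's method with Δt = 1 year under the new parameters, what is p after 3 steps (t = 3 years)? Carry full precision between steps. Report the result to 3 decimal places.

Balance m(1−p*) = e·p* gives e = m(1−p*)/p* = 0.38×0.65000/0.35000 = 0.70571.
Starting from p₀ = 0.35000; update p ← p + (dp/dt)·Δt with the new parameters.
  1  |  dp/dt·Δt = +0.209950  |  p_1 = 0.559950
  2  |  dp/dt·Δt = -0.085810  |  p_2 = 0.474140
  3  |  dp/dt·Δt = +0.035072  |  p_3 = 0.509212

0.509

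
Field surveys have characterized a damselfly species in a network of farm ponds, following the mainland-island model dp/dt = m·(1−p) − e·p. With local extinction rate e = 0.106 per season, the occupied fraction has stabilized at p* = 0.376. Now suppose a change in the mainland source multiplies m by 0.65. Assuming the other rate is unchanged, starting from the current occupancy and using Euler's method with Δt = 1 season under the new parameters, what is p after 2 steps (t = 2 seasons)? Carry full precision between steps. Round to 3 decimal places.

Balance m(1−p*) = e·p* gives m = e·p*/(1−p*) = 0.106×0.37600/0.62400 = 0.06387.
Starting from p₀ = 0.37600; update p ← p + (dp/dt)·Δt with the new parameters.
p: 0.37600 → 0.36205  (Δp = -0.01395)
p: 0.36205 → 0.35016  (Δp = -0.01189)

0.350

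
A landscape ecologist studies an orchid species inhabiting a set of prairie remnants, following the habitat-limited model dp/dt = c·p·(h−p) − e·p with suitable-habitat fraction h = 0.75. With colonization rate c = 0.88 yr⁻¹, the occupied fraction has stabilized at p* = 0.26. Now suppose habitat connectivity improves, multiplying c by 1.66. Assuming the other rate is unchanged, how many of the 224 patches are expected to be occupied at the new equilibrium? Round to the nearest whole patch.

Balance c(h−p*) = e gives e = 0.88×(0.75 − 0.26000) = 0.43120.
New p* = 0.75 − e/c = 0.75 − 0.43120/1.46080 = 0.45482.
Expected occupied = 224 × 0.45482 = 101.88 ≈ 102.

102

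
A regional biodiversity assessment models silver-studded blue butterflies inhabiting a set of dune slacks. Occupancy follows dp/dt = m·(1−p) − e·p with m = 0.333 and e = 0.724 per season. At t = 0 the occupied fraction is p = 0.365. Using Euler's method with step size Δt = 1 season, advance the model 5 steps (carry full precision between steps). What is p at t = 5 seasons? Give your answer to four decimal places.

Update rule: p ← p + [m·(1−p) − e·p]·Δt with Δt = 1.
  1  |  dp/dt·Δt = -0.052805  |  p_1 = 0.312195
  2  |  dp/dt·Δt = +0.003010  |  p_2 = 0.315205
  3  |  dp/dt·Δt = -0.000172  |  p_3 = 0.315033
  4  |  dp/dt·Δt = +0.000010  |  p_4 = 0.315043
  5  |  dp/dt·Δt = -0.000001  |  p_5 = 0.315043

0.3150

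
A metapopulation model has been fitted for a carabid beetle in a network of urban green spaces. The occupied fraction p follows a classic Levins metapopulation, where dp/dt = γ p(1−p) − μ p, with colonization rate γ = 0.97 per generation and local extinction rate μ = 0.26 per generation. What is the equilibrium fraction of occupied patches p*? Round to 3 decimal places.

0.732

At equilibrium, colonization balances extinction: γ·p*·(1−p*) = μ·p*.
So p* = 1 − μ/γ = 1 − 0.26/0.97 = 1 − 0.2680 = 0.7320.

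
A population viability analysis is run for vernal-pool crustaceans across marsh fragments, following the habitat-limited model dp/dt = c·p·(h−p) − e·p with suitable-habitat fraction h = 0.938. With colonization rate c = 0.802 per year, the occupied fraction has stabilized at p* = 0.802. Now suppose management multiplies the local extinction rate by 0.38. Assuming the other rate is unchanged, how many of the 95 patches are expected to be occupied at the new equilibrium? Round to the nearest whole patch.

Balance c(h−p*) = e gives e = 0.802×(0.938 − 0.80200) = 0.10907.
New p* = 0.938 − e/c = 0.938 − 0.04145/0.80200 = 0.88632.
Expected occupied = 95 × 0.88632 = 84.20 ≈ 84.

84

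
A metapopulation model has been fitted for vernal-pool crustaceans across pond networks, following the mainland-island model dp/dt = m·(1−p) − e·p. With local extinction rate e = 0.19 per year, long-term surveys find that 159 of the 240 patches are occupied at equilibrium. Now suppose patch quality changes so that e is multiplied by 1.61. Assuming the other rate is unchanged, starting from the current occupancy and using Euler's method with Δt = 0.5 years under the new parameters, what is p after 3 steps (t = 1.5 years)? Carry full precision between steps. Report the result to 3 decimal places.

Observed p* = 159/240 = 0.66250.
Balance m(1−p*) = e·p* gives m = e·p*/(1−p*) = 0.19×0.66250/0.33750 = 0.37296.
Starting from p₀ = 0.66250; update p ← p + (dp/dt)·Δt with the new parameters.
  1  |  dp/dt·Δt = -0.038392  |  p_1 = 0.624108
  2  |  dp/dt·Δt = -0.025360  |  p_2 = 0.598748
  3  |  dp/dt·Δt = -0.016752  |  p_3 = 0.581995

0.582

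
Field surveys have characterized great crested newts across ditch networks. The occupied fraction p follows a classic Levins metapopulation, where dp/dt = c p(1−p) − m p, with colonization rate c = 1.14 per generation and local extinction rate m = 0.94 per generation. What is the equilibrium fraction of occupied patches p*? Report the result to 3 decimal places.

0.175

At equilibrium, colonization balances extinction: c·p*·(1−p*) = m·p*.
So p* = 1 − m/c = 1 − 0.94/1.14 = 1 − 0.8246 = 0.1754.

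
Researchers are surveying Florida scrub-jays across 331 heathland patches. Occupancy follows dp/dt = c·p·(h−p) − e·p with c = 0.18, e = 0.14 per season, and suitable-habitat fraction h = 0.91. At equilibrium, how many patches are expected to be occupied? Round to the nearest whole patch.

p* = h − e/c = 0.91 − 0.7778 = 0.1322.
Expected occupied patches = N × p* = 331 × 0.1322 = 43.77 ≈ 44.

44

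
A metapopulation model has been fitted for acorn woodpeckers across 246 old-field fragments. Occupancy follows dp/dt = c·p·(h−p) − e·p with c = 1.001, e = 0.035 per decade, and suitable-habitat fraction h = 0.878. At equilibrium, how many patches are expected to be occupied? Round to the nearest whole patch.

p* = h − e/c = 0.878 − 0.0350 = 0.8430.
Expected occupied patches = N × p* = 246 × 0.8430 = 207.39 ≈ 207.

207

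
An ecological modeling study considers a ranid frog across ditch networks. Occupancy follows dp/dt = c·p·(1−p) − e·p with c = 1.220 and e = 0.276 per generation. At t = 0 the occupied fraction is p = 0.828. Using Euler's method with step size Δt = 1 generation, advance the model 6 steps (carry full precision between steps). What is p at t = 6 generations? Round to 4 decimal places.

Update rule: p ← p + [c·p·(1−p) − e·p]·Δt with Δt = 1.
  1  |  dp/dt·Δt = -0.054780  |  p_1 = 0.773220
  2  |  dp/dt·Δt = +0.000520  |  p_2 = 0.773739
  3  |  dp/dt·Δt = +0.000029  |  p_3 = 0.773769
  4  |  dp/dt·Δt = +0.000002  |  p_4 = 0.773770
  5  |  dp/dt·Δt = +0.000000  |  p_5 = 0.773770
  6  |  dp/dt·Δt = +0.000000  |  p_6 = 0.773770

0.7738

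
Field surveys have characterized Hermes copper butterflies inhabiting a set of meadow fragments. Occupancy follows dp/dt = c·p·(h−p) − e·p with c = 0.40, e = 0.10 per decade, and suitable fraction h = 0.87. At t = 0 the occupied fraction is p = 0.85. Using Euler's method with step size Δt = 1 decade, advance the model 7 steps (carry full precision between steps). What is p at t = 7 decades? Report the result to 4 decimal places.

0.6414

Update rule: p ← p + [c·p·(h−p) − e·p]·Δt with Δt = 1.
t = 1: p = 0.85000 + (-0.07820) = 0.77180
t = 2: p = 0.77180 + (-0.04686) = 0.72494
t = 3: p = 0.72494 + (-0.03043) = 0.69451
t = 4: p = 0.69451 + (-0.02070) = 0.67381
t = 5: p = 0.67381 + (-0.01450) = 0.65931
t = 6: p = 0.65931 + (-0.01037) = 0.64894
t = 7: p = 0.64894 + (-0.00751) = 0.64143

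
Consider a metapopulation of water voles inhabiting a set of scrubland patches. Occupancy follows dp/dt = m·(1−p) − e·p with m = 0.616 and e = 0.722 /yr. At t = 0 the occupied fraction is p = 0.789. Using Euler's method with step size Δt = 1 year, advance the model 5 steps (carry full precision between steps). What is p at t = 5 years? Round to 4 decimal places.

Update rule: p ← p + [m·(1−p) − e·p]·Δt with Δt = 1.
  1  |  dp/dt·Δt = -0.439682  |  p_1 = 0.349318
  2  |  dp/dt·Δt = +0.148613  |  p_2 = 0.497931
  3  |  dp/dt·Δt = -0.050231  |  p_3 = 0.447699
  4  |  dp/dt·Δt = +0.016978  |  p_4 = 0.464678
  5  |  dp/dt·Δt = -0.005739  |  p_5 = 0.458939

0.4589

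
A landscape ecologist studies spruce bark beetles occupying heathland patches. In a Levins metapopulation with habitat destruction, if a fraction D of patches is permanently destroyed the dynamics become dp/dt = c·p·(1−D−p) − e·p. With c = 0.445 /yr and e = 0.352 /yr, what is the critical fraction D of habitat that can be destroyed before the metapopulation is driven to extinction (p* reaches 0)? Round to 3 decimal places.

0.209

The nontrivial equilibrium is p* = (1−D) − e/c; extinction occurs when this hits zero.
So D_crit = 1 − e/c = 1 − 0.352/0.445 = 1 − 0.7910 = 0.2090.
This equals the undisturbed p*, a classic result of Lande's extension.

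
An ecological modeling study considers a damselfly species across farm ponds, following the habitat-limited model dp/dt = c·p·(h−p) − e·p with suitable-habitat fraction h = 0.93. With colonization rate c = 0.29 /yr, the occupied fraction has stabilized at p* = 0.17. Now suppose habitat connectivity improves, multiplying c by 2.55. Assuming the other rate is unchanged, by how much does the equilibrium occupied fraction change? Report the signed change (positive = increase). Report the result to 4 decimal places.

0.4620

Balance c(h−p*) = e gives e = 0.29×(0.93 − 0.17000) = 0.22040.
New p* = 0.93 − e/c = 0.93 − 0.22040/0.73950 = 0.63196.
Δp* = 0.63196 − 0.17000 = +0.46196.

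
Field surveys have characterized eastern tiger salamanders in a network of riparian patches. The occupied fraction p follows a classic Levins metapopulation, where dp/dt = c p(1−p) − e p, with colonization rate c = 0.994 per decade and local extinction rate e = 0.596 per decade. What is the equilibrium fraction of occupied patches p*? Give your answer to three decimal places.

0.400

Setting dp/dt = 0 and dividing through by p* gives c·(1−p*) = e.
So p* = 1 − e/c = 1 − 0.596/0.994 = 1 − 0.5996 = 0.4004.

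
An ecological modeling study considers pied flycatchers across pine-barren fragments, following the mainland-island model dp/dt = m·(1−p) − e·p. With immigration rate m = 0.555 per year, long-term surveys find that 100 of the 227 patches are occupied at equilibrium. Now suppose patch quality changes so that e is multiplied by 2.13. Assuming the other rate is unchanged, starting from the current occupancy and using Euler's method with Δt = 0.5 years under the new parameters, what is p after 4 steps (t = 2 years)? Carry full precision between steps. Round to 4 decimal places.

0.2699

Observed p* = 100/227 = 0.44053.
Balance m(1−p*) = e·p* gives e = m(1−p*)/p* = 0.555×0.55947/0.44053 = 0.70485.
Starting from p₀ = 0.44053; update p ← p + (dp/dt)·Δt with the new parameters.
step 1: Δp = -0.17544, p = 0.26509
step 2: Δp = +0.00494, p = 0.27003
step 3: Δp = -0.00014, p = 0.26989
step 4: Δp = +0.00000, p = 0.26990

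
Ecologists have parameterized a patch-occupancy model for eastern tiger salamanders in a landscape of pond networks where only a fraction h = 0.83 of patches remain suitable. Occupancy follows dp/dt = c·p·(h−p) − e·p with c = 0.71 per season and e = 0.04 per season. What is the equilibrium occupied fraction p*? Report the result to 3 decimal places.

Setting dp/dt = 0 and dividing by p* gives c·(h−p*) = e.
So p* = h − e/c = 0.83 − 0.04/0.71 = 0.83 − 0.0563 = 0.7737.

0.774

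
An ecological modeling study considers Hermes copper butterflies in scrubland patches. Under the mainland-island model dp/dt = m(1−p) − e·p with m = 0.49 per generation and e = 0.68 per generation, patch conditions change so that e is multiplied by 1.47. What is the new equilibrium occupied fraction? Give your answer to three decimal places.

0.329

Before: p* = 0.49/(0.49+0.68) = 0.4188.
After: m = 0.49, e = 0.9996; p* = 0.49/1.4896 = 0.3289.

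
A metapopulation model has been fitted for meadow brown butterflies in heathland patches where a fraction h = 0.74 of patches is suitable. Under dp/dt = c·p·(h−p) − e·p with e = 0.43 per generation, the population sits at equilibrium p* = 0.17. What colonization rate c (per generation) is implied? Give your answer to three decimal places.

0.754

At equilibrium c(h−p*) = e, so c = e/(h−p*).
c = 0.43/(0.74 − 0.17) = 0.43/0.5700 = 0.7544.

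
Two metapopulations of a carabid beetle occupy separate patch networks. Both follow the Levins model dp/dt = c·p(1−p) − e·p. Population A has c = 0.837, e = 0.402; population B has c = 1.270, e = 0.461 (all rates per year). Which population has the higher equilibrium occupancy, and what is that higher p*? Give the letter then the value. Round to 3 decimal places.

A: p*_A = 1 − 0.402/0.837 = 0.5197.
B: p*_B = 1 − 0.461/1.270 = 0.6370.
B is higher at 0.6370.

B, 0.637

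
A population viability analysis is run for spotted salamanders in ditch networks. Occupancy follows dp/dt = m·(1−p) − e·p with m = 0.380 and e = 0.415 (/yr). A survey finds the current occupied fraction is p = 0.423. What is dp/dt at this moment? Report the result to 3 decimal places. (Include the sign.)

0.044

Colonization term: m·(1−p) = 0.380×0.5770 = 0.21926.
Extinction term: e·p = 0.17554.
dp/dt = 0.21926 − 0.17554 = 0.04372.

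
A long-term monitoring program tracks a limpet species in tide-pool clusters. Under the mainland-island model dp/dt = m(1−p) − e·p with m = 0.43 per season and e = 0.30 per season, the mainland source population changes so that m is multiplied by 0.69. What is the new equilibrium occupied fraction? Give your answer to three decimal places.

0.497

Before: p* = 0.43/(0.43+0.30) = 0.5890.
After: m = 0.2967, e = 0.3; p* = 0.2967/0.5967 = 0.4972.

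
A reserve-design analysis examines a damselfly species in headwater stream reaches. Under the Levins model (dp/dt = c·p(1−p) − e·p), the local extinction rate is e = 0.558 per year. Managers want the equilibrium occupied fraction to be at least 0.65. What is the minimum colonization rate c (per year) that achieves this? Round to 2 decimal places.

1.59

p* = 1 − e/c ≥ 0.65 requires e/c ≤ 0.3500, i.e. c ≥ e/0.3500.
c_min = 0.558/0.3500 = 1.5943.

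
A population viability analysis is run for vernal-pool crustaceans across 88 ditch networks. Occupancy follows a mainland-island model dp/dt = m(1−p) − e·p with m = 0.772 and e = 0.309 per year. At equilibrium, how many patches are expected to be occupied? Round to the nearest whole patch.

p* = m/(m+e) = 0.772/1.0810 = 0.7142.
Expected occupied patches = N × p* = 88 × 0.7142 = 62.85 ≈ 63.

63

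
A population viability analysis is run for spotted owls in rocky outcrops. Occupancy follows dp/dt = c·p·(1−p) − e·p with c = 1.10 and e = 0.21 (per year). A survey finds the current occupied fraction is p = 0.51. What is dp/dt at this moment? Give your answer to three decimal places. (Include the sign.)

0.168

Colonization term: c·p·(1−p) = 1.10×0.51×0.4900 = 0.27489.
Extinction term: e·p = 0.10710.
dp/dt = 0.27489 − 0.10710 = 0.16779.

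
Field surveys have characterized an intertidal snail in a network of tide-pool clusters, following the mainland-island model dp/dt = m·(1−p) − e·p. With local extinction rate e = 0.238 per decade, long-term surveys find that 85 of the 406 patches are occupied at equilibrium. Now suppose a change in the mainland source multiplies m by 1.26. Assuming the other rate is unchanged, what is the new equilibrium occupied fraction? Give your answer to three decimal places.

0.250

Observed p* = 85/406 = 0.20936.
Balance m(1−p*) = e·p* gives m = e·p*/(1−p*) = 0.238×0.20936/0.79064 = 0.06302.
New p* = m/(m+e) = 0.07941/(0.07941+0.23800) = 0.25018.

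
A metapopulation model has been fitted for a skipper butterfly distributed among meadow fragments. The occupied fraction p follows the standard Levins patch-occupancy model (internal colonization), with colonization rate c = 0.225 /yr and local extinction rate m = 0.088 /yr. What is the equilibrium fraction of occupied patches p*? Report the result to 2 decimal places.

0.61

Setting dp/dt = 0 and dividing through by p* gives c·(1−p*) = m.
So p* = 1 − m/c = 1 − 0.088/0.225 = 1 − 0.3911 = 0.6089.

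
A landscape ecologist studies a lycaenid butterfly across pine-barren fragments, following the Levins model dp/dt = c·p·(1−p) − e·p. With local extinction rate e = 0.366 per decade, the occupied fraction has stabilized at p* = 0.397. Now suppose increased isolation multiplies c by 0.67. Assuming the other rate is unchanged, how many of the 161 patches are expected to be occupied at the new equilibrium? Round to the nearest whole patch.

16

Balance c(1−p*) = e gives c = e/(1 − 0.39700) = 0.366/0.60300 = 0.60697.
New p* = 1 − e/c = 1 − 0.36600/0.40667 = 0.10001.
Expected occupied = 161 × 0.10001 = 16.10 ≈ 16.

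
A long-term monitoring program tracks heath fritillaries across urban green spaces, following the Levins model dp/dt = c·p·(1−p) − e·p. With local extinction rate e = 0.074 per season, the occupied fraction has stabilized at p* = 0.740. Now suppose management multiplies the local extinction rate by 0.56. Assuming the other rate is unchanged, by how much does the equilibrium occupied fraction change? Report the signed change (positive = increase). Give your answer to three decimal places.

0.114

Balance c(1−p*) = e gives c = e/(1 − 0.74000) = 0.074/0.26000 = 0.28462.
New p* = 1 − e/c = 1 − 0.04144/0.28462 = 0.85440.
Δp* = 0.85440 − 0.74000 = +0.11440.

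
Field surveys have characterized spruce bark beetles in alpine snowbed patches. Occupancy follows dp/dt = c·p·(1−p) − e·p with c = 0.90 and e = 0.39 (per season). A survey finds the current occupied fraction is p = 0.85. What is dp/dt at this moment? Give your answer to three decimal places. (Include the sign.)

Colonization term: c·p·(1−p) = 0.90×0.85×0.1500 = 0.11475.
Extinction term: e·p = 0.33150.
dp/dt = 0.11475 − 0.33150 = -0.21675.

-0.217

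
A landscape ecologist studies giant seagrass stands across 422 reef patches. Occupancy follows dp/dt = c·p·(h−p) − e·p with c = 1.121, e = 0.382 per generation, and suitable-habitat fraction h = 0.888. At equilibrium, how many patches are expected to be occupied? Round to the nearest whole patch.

231

p* = h − e/c = 0.888 − 0.3408 = 0.5472.
Expected occupied patches = N × p* = 422 × 0.5472 = 230.93 ≈ 231.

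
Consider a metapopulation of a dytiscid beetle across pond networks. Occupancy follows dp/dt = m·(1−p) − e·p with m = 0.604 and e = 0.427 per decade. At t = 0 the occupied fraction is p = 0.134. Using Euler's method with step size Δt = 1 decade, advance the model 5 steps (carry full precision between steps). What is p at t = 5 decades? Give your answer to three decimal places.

Update rule: p ← p + [m·(1−p) − e·p]·Δt with Δt = 1.
step 1: Δp = +0.46585, p = 0.59985
step 2: Δp = -0.01444, p = 0.58540
step 3: Δp = +0.00045, p = 0.58585
step 4: Δp = -0.00001, p = 0.58584
step 5: Δp = +0.00000, p = 0.58584

0.586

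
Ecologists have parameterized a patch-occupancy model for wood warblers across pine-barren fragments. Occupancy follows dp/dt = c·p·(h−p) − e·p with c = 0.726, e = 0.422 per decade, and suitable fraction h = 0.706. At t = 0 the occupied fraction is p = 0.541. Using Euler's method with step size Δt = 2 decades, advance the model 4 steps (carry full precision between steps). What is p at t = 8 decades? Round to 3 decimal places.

0.159

Update rule: p ← p + [c·p·(h−p) − e·p]·Δt with Δt = 2.
p: 0.54100 → 0.21401  (Δp = -0.32699)
p: 0.21401 → 0.18627  (Δp = -0.02774)
p: 0.18627 → 0.16962  (Δp = -0.01664)
p: 0.16962 → 0.15857  (Δp = -0.01106)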